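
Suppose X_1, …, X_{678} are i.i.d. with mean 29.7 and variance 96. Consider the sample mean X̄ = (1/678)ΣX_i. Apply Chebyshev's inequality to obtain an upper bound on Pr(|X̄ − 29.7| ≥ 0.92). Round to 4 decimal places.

0.1673

Var(X̄) = Var(X_i)/n = 96/678 = 0.14159.
Chebyshev: Pr(|X̄ − 29.7| ≥ 0.92) ≤ Var(X̄)/(0.92)² = 96/(678·0.92²) = 0.1673.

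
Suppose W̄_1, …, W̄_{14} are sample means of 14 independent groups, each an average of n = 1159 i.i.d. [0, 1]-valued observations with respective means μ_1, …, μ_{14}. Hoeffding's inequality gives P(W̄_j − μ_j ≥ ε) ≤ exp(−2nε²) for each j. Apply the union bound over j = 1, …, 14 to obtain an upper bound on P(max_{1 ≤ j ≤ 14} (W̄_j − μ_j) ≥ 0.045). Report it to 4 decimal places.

0.1281

Per-experiment Hoeffding bound: exp(−2·1159·0.045²) = exp(−4.69395) = 0.0091505.
Union bound over 14 events: 14·0.0091505 = 0.12811.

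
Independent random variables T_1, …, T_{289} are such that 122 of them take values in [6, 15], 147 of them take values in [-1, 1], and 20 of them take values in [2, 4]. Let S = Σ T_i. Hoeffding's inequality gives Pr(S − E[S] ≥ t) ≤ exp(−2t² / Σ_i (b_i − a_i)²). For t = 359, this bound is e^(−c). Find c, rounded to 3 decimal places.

Σ(b_i − a_i)² = 122·9² + 147·2² + 20·2² = 10550.
c = 2t² / 10550 = 2·359² / 10550 = 24.4324.

24.432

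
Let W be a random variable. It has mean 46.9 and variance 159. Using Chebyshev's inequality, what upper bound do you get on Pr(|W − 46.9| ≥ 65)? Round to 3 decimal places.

0.038

Chebyshev: Pr(|W − μ| ≥ t) ≤ Var(W)/t².
Bound = 159 / 4225 = 0.0376.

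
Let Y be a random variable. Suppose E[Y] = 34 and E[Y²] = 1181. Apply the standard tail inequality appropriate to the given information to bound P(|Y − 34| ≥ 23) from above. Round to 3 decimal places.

0.047

The first two moments determine the variance, so Chebyshev's inequality is the sharpest standard bound available.
Var(Y) = E[Y²] − (E[Y])² = 1181 − 1156 = 25.
Chebyshev's inequality: P(|Y − μ| ≥ t) ≤ Var(Y)/t² = 25/529 = 0.0473.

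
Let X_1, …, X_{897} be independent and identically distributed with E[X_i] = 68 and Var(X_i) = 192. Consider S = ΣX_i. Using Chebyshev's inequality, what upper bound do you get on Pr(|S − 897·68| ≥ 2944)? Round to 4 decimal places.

0.0199

Var(S) = n·Var(X_i) = 897·192 = 172224.
Chebyshev: Pr(|S − 897·68| ≥ 2944) ≤ Var(S)/2944² = 172224/8667136 = 0.0199.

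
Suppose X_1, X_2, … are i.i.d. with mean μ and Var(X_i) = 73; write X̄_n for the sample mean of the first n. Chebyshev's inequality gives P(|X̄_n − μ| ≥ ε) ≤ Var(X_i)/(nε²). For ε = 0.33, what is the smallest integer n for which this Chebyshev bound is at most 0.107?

6265

Require 73/(n·0.33²) ≤ 0.107, i.e. n ≥ 73/(0.107·0.33²) = 6264.858.
The smallest integer n is 6265.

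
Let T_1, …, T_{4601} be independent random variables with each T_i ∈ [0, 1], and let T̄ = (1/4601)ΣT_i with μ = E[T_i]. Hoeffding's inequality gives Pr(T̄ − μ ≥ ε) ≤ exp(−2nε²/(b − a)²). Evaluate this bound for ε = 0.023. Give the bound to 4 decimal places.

0.0077

Exponent: 2nε²/(b − a)² = 2·4601·0.023² / 1² = 4.86786.
Bound = exp(−4.86786) = 0.00769.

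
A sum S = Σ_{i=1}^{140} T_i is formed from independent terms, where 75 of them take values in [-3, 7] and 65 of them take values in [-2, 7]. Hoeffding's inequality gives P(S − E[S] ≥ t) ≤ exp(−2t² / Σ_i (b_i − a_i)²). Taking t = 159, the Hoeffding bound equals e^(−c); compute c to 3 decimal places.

Σ(b_i − a_i)² = 75·10² + 65·9² = 12765.
c = 2t² / 12765 = 2·159² / 12765 = 3.9610.

3.961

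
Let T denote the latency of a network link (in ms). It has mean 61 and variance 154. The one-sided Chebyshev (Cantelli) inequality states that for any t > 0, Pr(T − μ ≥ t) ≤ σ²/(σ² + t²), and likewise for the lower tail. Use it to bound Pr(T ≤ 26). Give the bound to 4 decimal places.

0.1117

Here σ² = 154 and t = 35, so σ² + t² = 1379.
Cantelli's bound: 154/1379 = 0.1117.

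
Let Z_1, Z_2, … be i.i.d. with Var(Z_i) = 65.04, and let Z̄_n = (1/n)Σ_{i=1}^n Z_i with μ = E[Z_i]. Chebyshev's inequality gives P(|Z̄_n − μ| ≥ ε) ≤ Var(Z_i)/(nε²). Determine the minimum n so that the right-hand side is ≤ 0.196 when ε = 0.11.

Require 65.04/(n·0.11²) ≤ 0.196, i.e. n ≥ 65.04/(0.196·0.11²) = 27424.524.
The smallest integer n is 27425.

27425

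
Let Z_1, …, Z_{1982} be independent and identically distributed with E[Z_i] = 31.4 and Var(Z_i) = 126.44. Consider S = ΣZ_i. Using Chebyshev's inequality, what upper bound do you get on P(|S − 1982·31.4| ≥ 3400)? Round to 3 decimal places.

0.022

Var(S) = n·Var(Z_i) = 1982·126.44 = 250604.08.
Chebyshev: P(|S − 1982·31.4| ≥ 3400) ≤ Var(S)/3400² = 250604.08/11560000 = 0.0217.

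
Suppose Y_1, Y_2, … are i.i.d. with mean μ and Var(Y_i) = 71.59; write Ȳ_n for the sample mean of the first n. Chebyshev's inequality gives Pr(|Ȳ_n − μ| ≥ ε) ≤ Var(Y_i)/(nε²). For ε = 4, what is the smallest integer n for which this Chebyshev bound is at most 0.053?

Require 71.59/(n·4²) ≤ 0.053, i.e. n ≥ 71.59/(0.053·4²) = 84.422.
The smallest integer n is 85.

85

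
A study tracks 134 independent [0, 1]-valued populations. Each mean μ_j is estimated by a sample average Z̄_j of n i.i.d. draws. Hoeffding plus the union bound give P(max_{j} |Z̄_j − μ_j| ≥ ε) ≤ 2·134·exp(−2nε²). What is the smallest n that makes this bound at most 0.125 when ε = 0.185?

113

Need 2·134·exp(−2nε²) ≤ 0.125, i.e. exp(−2nε²) ≤ 0.125/268.
So 2nε² ≥ ln(268/0.125) = 7.670429.
Hence n ≥ 7.670429/(2·0.185²) = 112.059.
The smallest integer n is 113.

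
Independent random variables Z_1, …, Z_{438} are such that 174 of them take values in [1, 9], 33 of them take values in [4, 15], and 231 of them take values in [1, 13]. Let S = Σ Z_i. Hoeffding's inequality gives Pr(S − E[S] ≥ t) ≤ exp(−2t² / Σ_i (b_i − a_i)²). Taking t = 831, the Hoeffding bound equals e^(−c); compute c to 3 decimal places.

Σ(b_i − a_i)² = 174·8² + 33·11² + 231·12² = 48393.
c = 2t² / 48393 = 2·831² / 48393 = 28.5397.

28.540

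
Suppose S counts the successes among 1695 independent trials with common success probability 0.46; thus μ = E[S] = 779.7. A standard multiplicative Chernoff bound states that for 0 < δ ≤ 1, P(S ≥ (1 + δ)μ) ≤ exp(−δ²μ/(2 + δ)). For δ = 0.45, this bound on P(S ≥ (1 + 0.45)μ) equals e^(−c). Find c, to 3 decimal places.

c = δ²μ/(2 + δ) = 0.45²·779.7/(2 + 0.45) = 64.4446.

64.445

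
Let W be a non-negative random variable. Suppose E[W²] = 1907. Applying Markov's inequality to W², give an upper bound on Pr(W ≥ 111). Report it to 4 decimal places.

Since W ≥ 0, the event {W ≥ 111} is the same as {W² ≥ 12321}.
Markov's inequality applied to W² gives Pr(W² ≥ 12321) ≤ E[W²]/12321 = 1907/12321 = 0.1548.

0.1548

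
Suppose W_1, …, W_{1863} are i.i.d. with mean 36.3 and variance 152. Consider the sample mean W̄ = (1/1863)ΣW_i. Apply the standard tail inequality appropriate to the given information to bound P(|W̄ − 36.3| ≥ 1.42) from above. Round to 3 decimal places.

0.040

With mean and variance of each term known, Chebyshev's inequality bounds the deviation of the sum (or sample mean).
Var(W̄) = Var(W_i)/n = 152/1863 = 0.081589.
Chebyshev: P(|W̄ − 36.3| ≥ 1.42) ≤ Var(W̄)/(1.42)² = 152/(1863·1.42²) = 0.0405.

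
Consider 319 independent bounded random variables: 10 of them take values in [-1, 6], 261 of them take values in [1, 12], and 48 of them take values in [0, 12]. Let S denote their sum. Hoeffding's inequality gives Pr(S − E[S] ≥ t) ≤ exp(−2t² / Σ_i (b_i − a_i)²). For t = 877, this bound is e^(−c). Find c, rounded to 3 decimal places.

Σ(b_i − a_i)² = 10·7² + 261·11² + 48·12² = 38983.
c = 2t² / 38983 = 2·877² / 38983 = 39.4597.

39.460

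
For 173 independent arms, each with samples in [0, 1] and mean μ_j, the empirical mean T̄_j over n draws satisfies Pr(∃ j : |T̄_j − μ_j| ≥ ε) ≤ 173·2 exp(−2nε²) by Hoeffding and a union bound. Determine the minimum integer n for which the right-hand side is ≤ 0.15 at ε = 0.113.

304

Need 2·173·exp(−2nε²) ≤ 0.15, i.e. exp(−2nε²) ≤ 0.15/346.
So 2nε² ≥ ln(346/0.15) = 7.743559.
Hence n ≥ 7.743559/(2·0.113²) = 303.217.
The smallest integer n is 304.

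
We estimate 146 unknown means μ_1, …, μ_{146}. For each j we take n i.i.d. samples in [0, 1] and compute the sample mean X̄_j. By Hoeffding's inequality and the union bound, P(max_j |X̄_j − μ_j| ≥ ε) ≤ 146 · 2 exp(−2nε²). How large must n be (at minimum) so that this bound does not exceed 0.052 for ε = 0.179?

135

Need 2·146·exp(−2nε²) ≤ 0.052, i.e. exp(−2nε²) ≤ 0.052/292.
So 2nε² ≥ ln(292/0.052) = 8.633265.
Hence n ≥ 8.633265/(2·0.179²) = 134.722.
The smallest integer n is 135.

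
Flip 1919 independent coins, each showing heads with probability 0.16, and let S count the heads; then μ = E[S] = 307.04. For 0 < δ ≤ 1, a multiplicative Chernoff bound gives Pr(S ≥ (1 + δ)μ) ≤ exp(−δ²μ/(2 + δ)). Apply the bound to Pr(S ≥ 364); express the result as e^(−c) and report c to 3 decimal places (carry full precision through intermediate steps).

4.835

Write 364 = (1 + δ)μ, so δ = 364/307.04 − 1 = 0.1855133…
Then the exponent is δ²μ/(2 + δ) = (364 − μ)² / (μ·(2 + δ)) = 4.834945.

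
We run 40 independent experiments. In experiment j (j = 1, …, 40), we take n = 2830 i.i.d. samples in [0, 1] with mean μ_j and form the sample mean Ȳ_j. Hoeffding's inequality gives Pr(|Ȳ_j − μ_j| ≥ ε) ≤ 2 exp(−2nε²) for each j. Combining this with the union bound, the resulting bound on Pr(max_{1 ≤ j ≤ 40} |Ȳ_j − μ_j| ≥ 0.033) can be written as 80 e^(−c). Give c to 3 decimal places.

Union bound over the 40 events: Pr(max_{1 ≤ j ≤ 40} |Ȳ_j − μ_j| ≥ 0.033) ≤ 40·2·exp(−2nε²) = 80 exp(−2·2830·0.033²).
So c = 2·2830·0.033² = 6.1637.

6.164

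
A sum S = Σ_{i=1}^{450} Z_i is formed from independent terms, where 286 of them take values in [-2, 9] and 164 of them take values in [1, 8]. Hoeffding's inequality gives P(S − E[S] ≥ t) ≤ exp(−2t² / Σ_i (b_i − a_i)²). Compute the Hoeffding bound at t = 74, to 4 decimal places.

0.7735

Σ(b_i − a_i)² = 286·11² + 164·7² = 42642.
Exponent = 2·74² / 42642 = 0.25684.
Bound = exp(−0.25684) = 0.77350.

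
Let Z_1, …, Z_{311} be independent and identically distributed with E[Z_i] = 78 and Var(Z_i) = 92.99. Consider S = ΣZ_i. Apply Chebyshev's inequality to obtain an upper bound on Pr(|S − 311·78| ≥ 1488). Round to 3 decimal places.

Var(S) = n·Var(Z_i) = 311·92.99 = 28919.89.
Chebyshev: Pr(|S − 311·78| ≥ 1488) ≤ Var(S)/1488² = 28919.89/2214144 = 0.0131.

0.013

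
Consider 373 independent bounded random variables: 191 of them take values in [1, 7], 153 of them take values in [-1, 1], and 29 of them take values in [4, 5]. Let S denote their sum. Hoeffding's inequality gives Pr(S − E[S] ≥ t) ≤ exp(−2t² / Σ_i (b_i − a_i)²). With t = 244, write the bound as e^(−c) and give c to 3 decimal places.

15.840

Σ(b_i − a_i)² = 191·6² + 153·2² + 29·1² = 7517.
c = 2t² / 7517 = 2·244² / 7517 = 15.8404.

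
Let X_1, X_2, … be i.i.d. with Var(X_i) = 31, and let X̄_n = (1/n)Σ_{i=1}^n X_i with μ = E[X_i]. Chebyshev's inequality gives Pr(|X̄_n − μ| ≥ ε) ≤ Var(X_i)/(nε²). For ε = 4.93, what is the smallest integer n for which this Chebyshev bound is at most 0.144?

9

Require 31/(n·4.93²) ≤ 0.144, i.e. n ≥ 31/(0.144·4.93²) = 8.857.
The smallest integer n is 9.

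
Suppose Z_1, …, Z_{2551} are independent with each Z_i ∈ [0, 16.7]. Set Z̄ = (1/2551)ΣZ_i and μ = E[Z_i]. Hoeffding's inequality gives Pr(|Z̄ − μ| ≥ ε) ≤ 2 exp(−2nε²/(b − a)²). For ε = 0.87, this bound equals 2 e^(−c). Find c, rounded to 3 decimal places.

13.847

c = 2nε²/(b − a)² = 2·2551·0.87² / 16.7² = 13.8467.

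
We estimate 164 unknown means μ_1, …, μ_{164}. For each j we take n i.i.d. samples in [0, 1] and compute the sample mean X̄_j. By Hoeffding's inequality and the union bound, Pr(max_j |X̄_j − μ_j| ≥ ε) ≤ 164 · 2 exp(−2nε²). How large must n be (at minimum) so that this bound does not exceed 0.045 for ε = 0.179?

Need 2·164·exp(−2nε²) ≤ 0.045, i.e. exp(−2nε²) ≤ 0.045/328.
So 2nε² ≥ ln(328/0.045) = 8.894106.
Hence n ≥ 8.894106/(2·0.179²) = 138.793.
The smallest integer n is 139.

139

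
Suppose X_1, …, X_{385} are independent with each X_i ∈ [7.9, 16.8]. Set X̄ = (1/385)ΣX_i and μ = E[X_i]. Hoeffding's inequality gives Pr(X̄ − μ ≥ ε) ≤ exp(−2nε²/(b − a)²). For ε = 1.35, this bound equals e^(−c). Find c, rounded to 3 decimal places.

17.717

c = 2nε²/(b − a)² = 2·385·1.35² / 8.9² = 17.7165.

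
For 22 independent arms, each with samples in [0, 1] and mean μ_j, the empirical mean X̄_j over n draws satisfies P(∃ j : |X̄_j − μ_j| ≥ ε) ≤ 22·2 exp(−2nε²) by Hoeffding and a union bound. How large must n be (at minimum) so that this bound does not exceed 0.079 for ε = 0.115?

Need 2·22·exp(−2nε²) ≤ 0.079, i.e. exp(−2nε²) ≤ 0.079/44.
So 2nε² ≥ ln(44/0.079) = 6.322497.
Hence n ≥ 6.322497/(2·0.115²) = 239.036.
The smallest integer n is 240.

240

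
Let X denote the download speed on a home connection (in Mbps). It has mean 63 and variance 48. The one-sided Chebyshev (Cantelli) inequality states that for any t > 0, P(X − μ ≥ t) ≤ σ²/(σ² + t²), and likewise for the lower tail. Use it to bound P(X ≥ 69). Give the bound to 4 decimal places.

0.5714

Here σ² = 48 and t = 6, so σ² + t² = 84.
Cantelli's bound: 48/84 = 0.5714.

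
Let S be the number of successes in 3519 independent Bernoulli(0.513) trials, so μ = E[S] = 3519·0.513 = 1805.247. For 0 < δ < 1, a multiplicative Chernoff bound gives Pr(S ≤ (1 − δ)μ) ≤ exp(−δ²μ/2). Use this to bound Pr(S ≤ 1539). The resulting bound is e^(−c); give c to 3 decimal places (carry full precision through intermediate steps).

19.634

Write 1539 = (1 − δ)μ, so δ = 1 − 1539/1805.247 = 0.1474851…
Then the exponent is δ²μ/2 = (μ − 1539)²/(2μ) = 19.633730.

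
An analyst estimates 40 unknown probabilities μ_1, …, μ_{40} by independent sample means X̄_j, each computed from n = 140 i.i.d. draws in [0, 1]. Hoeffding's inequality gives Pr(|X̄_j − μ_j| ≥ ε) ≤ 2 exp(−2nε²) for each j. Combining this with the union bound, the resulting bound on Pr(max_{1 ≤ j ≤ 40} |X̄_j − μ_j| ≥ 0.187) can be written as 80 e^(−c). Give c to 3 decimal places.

Union bound over the 40 events: Pr(max_{1 ≤ j ≤ 40} |X̄_j − μ_j| ≥ 0.187) ≤ 40·2·exp(−2nε²) = 80 exp(−2·140·0.187²).
So c = 2·140·0.187² = 9.7913.

9.791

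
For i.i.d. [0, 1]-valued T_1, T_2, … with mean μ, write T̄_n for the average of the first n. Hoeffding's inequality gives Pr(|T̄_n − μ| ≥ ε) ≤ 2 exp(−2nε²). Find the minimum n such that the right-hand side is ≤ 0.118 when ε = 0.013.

Require 2·exp(−2nε²) ≤ 0.118, i.e. 2nε² ≥ ln(2/0.118) = 2.830218.
So n ≥ 2.830218 / (2·0.013²) = 8373.426.
The smallest integer n is 8374.

8374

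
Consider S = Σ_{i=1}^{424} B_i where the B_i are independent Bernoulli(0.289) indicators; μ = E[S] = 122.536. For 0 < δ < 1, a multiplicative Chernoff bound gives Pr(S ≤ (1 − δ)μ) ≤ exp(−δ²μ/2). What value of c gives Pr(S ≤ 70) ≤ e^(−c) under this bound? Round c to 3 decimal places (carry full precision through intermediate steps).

Write 70 = (1 − δ)μ, so δ = 1 − 70/122.536 = 0.4287393…
Then the exponent is δ²μ/2 = (μ − 70)²/(2μ) = 11.262124.

11.262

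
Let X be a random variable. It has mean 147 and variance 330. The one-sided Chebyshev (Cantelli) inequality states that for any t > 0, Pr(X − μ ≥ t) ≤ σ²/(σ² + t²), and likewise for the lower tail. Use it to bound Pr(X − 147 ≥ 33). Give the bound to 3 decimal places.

0.233

Here σ² = 330 and t = 33, so σ² + t² = 1419.
Cantelli's bound: 330/1419 = 0.2326.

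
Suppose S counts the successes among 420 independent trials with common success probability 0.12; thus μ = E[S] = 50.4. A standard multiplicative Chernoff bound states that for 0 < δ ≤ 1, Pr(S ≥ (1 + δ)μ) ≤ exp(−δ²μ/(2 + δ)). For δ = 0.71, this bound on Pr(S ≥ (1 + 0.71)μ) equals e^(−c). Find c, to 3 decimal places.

c = δ²μ/(2 + δ) = 0.71²·50.4/(2 + 0.71) = 9.3751.

9.375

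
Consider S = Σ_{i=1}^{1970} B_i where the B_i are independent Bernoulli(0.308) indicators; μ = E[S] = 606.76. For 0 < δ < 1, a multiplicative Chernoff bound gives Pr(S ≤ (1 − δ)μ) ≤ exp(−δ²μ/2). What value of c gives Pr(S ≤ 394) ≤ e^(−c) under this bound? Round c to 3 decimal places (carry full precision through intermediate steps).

Write 394 = (1 − δ)μ, so δ = 1 − 394/606.76 = 0.3506494…
Then the exponent is δ²μ/2 = (μ − 394)²/(2μ) = 37.302078.

37.302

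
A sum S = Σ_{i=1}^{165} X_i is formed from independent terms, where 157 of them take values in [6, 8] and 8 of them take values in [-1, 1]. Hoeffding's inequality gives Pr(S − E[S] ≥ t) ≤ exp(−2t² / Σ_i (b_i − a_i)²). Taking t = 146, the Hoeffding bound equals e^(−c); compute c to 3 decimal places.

Σ(b_i − a_i)² = 157·2² + 8·2² = 660.
c = 2t² / 660 = 2·146² / 660 = 64.5939.

64.594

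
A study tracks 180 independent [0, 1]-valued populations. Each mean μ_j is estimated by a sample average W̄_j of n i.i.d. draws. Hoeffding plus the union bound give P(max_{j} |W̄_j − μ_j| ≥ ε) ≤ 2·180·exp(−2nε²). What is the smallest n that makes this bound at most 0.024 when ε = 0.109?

Need 2·180·exp(−2nε²) ≤ 0.024, i.e. exp(−2nε²) ≤ 0.024/360.
So 2nε² ≥ ln(360/0.024) = 9.615805.
Hence n ≥ 9.615805/(2·0.109²) = 404.672.
The smallest integer n is 405.

405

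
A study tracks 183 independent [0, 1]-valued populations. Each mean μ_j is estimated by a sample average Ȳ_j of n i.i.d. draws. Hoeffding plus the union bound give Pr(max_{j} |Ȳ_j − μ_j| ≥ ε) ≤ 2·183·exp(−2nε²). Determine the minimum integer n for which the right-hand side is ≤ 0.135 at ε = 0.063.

996

Need 2·183·exp(−2nε²) ≤ 0.135, i.e. exp(−2nε²) ≤ 0.135/366.
So 2nε² ≥ ln(366/0.135) = 7.905114.
Hence n ≥ 7.905114/(2·0.063²) = 995.857.
The smallest integer n is 996.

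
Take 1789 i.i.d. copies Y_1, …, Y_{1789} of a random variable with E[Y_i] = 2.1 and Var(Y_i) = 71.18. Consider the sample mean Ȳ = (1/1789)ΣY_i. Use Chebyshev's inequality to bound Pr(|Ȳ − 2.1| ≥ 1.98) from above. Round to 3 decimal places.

Var(Ȳ) = Var(Y_i)/n = 71.18/1789 = 0.039788.
Chebyshev: Pr(|Ȳ − 2.1| ≥ 1.98) ≤ Var(Ȳ)/(1.98)² = 71.18/(1789·1.98²) = 0.0101.

0.010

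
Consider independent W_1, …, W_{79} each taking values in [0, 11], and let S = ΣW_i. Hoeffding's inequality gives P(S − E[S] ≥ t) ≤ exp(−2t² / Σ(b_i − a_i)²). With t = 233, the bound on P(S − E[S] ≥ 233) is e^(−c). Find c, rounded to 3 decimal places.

11.359

Σ(b_i − a_i)² = 79·(11)² = 9559.
c = 2t²/9559 = 2·233²/9559 = 11.3587.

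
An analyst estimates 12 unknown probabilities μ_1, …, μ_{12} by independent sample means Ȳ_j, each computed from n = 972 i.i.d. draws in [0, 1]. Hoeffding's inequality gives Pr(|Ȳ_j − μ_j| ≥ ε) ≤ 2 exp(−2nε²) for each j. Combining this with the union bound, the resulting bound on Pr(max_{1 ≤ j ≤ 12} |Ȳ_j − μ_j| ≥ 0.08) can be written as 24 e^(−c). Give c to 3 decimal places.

Union bound over the 12 events: Pr(max_{1 ≤ j ≤ 12} |Ȳ_j − μ_j| ≥ 0.08) ≤ 12·2·exp(−2nε²) = 24 exp(−2·972·0.08²).
So c = 2·972·0.08² = 12.4416.

12.442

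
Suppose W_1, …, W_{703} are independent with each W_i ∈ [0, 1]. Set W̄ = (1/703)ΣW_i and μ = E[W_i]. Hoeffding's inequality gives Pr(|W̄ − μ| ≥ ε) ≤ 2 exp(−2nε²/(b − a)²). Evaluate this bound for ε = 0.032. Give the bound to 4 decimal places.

Exponent: 2nε²/(b − a)² = 2·703·0.032² / 1² = 1.43974.
Bound = 2·exp(−1.43974) = 0.47398.

0.4740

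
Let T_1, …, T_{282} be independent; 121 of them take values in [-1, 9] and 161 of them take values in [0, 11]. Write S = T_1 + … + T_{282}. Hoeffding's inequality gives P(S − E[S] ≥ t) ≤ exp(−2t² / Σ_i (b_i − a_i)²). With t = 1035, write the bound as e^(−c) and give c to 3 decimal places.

Σ(b_i − a_i)² = 121·10² + 161·11² = 31581.
c = 2t² / 31581 = 2·1035² / 31581 = 67.8398.

67.840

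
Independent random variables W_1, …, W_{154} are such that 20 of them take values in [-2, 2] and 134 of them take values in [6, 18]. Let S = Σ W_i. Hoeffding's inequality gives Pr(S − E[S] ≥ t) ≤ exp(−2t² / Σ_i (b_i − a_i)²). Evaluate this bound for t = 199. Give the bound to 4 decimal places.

Σ(b_i − a_i)² = 20·4² + 134·12² = 19616.
Exponent = 2·199² / 19616 = 4.03762.
Bound = exp(−4.03762) = 0.01764.

0.0176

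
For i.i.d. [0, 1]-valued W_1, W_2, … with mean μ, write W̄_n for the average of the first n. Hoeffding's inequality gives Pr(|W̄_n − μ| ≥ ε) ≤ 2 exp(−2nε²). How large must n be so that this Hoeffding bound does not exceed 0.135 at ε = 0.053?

Require 2·exp(−2nε²) ≤ 0.135, i.e. 2nε² ≥ ln(2/0.135) = 2.695628.
So n ≥ 2.695628 / (2·0.053²) = 479.820.
The smallest integer n is 480.

480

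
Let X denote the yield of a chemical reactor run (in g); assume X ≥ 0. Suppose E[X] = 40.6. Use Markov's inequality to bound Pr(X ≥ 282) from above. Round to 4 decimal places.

0.1440

Markov's inequality: for a non-negative random variable, Pr(X ≥ a) ≤ E[X]/a.
Here E[X] = 40.6 and a = 282, so the bound is 40.6/282 = 0.1440.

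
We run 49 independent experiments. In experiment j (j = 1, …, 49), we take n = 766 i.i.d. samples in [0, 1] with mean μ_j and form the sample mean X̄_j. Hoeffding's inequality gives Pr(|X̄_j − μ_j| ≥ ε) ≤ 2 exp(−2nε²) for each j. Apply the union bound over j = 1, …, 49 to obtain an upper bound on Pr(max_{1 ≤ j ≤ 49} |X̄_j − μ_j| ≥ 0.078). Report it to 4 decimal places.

0.0088

Per-experiment Hoeffding bound: 2·exp(−2·766·0.078²) = 2·exp(−9.32069) = 0.0001791.
Union bound over 49 events: 49·0.0001791 = 0.00878.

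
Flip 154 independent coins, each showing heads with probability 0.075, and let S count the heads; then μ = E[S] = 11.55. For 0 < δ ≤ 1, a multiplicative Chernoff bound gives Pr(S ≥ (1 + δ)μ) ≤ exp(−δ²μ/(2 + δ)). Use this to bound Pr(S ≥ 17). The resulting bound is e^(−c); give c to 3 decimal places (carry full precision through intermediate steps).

Write 17 = (1 + δ)μ, so δ = 17/11.55 − 1 = 0.4718615…
Then the exponent is δ²μ/(2 + δ) = (17 − μ)² / (μ·(2 + δ)) = 1.040368.

1.040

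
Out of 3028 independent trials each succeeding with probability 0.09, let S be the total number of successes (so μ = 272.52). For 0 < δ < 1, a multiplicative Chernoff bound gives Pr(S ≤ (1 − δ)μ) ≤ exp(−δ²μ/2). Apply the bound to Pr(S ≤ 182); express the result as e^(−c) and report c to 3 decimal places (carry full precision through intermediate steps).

15.034

Write 182 = (1 − δ)μ, so δ = 1 − 182/272.52 = 0.3321591…
Then the exponent is δ²μ/2 = (μ − 182)²/(2μ) = 15.033521.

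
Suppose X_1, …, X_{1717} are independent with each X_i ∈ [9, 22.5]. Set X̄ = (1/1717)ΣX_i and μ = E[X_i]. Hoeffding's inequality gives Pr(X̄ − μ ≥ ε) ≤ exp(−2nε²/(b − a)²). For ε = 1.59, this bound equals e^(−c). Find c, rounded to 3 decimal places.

47.635

c = 2nε²/(b − a)² = 2·1717·1.59² / 13.5² = 47.6351.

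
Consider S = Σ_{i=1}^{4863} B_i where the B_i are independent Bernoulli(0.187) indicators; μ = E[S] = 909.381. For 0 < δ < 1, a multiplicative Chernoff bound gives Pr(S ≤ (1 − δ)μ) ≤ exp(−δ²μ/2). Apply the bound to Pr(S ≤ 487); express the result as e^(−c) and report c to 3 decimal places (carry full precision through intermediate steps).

98.092

Write 487 = (1 − δ)μ, so δ = 1 − 487/909.381 = 0.4644709…
Then the exponent is δ²μ/2 = (μ − 487)²/(2μ) = 98.091839.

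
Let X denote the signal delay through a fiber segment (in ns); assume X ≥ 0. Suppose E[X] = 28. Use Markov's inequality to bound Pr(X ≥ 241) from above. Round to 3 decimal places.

0.116

Markov's inequality: for a non-negative random variable, Pr(X ≥ a) ≤ E[X]/a.
Here E[X] = 28 and a = 241, so the bound is 28/241 = 0.1162.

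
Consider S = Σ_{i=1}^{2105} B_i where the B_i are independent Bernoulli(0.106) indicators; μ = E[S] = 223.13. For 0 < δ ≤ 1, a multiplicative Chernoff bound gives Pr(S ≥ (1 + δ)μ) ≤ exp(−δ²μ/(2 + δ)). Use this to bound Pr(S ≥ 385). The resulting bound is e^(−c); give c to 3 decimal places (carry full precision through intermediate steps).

43.086

Write 385 = (1 + δ)μ, so δ = 385/223.13 − 1 = 0.7254515…
Then the exponent is δ²μ/(2 + δ) = (385 − μ)² / (μ·(2 + δ)) = 43.086013.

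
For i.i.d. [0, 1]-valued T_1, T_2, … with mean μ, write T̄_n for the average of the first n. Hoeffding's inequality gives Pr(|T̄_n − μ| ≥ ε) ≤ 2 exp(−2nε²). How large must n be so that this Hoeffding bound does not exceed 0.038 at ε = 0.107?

Require 2·exp(−2nε²) ≤ 0.038, i.e. 2nε² ≥ ln(2/0.038) = 3.963316.
So n ≥ 3.963316 / (2·0.107²) = 173.086.
The smallest integer n is 174.

174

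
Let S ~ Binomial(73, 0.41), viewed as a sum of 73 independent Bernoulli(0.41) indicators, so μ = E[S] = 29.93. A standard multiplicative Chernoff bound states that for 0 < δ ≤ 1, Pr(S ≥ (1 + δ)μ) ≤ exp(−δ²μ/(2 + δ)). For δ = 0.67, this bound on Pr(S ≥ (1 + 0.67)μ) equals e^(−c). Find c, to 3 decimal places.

c = δ²μ/(2 + δ) = 0.67²·29.93/(2 + 0.67) = 5.0321.

5.032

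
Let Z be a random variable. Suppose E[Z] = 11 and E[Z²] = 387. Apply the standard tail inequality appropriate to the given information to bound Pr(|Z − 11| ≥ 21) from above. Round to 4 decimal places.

The first two moments determine the variance, so Chebyshev's inequality is the sharpest standard bound available.
Var(Z) = E[Z²] − (E[Z])² = 387 − 121 = 266.
Chebyshev's inequality: Pr(|Z − μ| ≥ t) ≤ Var(Z)/t² = 266/441 = 0.6032.

0.6032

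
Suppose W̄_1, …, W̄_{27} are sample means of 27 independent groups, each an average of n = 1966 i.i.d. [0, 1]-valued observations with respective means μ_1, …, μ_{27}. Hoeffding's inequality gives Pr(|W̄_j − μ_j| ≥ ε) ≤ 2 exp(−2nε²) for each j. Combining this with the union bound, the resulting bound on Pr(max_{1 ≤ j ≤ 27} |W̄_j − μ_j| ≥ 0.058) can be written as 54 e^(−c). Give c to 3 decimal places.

13.227

Union bound over the 27 events: Pr(max_{1 ≤ j ≤ 27} |W̄_j − μ_j| ≥ 0.058) ≤ 27·2·exp(−2nε²) = 54 exp(−2·1966·0.058²).
So c = 2·1966·0.058² = 13.2272.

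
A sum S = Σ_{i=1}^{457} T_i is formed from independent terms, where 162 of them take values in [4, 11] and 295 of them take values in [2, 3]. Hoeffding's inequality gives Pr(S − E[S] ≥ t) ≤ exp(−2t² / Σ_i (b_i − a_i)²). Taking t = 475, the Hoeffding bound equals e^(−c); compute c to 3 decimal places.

54.810

Σ(b_i − a_i)² = 162·7² + 295·1² = 8233.
c = 2t² / 8233 = 2·475² / 8233 = 54.8099.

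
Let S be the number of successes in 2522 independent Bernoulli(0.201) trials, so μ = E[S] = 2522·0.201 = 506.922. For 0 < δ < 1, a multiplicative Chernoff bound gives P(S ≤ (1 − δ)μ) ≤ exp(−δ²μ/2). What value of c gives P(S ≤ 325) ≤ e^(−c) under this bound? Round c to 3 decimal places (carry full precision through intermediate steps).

32.644

Write 325 = (1 − δ)μ, so δ = 1 − 325/506.922 = 0.3588757…
Then the exponent is δ²μ/2 = (μ − 325)²/(2μ) = 32.643695.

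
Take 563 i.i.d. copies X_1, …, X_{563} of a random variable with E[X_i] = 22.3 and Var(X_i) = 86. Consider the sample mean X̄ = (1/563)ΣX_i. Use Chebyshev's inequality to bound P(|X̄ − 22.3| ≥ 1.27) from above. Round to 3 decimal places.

Var(X̄) = Var(X_i)/n = 86/563 = 0.15275.
Chebyshev: P(|X̄ − 22.3| ≥ 1.27) ≤ Var(X̄)/(1.27)² = 86/(563·1.27²) = 0.0947.

0.095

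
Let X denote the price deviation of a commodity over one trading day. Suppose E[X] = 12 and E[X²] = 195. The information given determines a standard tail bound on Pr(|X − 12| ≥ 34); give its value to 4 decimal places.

0.0441

The first two moments determine the variance, so Chebyshev's inequality is the sharpest standard bound available.
Var(X) = E[X²] − (E[X])² = 195 − 144 = 51.
Chebyshev's inequality: Pr(|X − μ| ≥ t) ≤ Var(X)/t² = 51/1156 = 0.0441.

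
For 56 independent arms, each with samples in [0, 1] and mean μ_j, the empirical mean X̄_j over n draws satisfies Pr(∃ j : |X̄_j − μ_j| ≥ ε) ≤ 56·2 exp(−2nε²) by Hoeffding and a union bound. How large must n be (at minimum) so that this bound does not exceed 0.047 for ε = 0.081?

593

Need 2·56·exp(−2nε²) ≤ 0.047, i.e. exp(−2nε²) ≤ 0.047/112.
So 2nε² ≥ ln(112/0.047) = 7.776107.
Hence n ≥ 7.776107/(2·0.081²) = 592.601.
The smallest integer n is 593.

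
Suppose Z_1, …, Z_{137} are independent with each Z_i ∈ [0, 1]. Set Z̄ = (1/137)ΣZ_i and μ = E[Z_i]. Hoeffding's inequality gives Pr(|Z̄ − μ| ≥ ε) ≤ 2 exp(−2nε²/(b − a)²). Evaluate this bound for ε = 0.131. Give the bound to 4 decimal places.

Exponent: 2nε²/(b − a)² = 2·137·0.131² / 1² = 4.70211.
Bound = 2·exp(−4.70211) = 0.01815.

0.0182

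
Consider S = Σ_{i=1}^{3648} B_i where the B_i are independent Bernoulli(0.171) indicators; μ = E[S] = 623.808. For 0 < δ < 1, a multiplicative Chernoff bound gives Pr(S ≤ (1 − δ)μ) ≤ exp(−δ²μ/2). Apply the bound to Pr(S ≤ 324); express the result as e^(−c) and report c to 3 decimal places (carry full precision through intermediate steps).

Write 324 = (1 − δ)μ, so δ = 1 − 324/623.808 = 0.4806094…
Then the exponent is δ²μ/2 = (μ − 324)²/(2μ) = 72.045274.

72.045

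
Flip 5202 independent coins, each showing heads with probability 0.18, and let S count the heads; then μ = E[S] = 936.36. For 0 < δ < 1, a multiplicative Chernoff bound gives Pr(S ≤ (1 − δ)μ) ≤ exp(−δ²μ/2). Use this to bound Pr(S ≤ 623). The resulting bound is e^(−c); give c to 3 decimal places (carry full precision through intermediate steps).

Write 623 = (1 − δ)μ, so δ = 1 − 623/936.36 = 0.3346576…
Then the exponent is δ²μ/2 = (μ − 623)²/(2μ) = 52.434154.

52.434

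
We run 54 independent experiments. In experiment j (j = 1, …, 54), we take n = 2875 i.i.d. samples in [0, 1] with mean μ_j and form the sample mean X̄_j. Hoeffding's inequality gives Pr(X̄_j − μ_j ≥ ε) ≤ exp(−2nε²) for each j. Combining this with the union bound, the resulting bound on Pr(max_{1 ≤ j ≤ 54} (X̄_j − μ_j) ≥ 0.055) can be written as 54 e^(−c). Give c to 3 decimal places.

17.394

Union bound over the 54 events: Pr(max_{1 ≤ j ≤ 54} (X̄_j − μ_j) ≥ 0.055) ≤ 54·exp(−2nε²) = 54 exp(−2·2875·0.055²).
So c = 2·2875·0.055² = 17.3938.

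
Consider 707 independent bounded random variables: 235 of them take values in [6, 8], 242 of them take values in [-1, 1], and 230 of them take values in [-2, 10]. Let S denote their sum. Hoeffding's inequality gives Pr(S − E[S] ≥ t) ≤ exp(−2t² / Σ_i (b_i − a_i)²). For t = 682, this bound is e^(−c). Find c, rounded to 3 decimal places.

Σ(b_i − a_i)² = 235·2² + 242·2² + 230·12² = 35028.
c = 2t² / 35028 = 2·682² / 35028 = 26.5573.

26.557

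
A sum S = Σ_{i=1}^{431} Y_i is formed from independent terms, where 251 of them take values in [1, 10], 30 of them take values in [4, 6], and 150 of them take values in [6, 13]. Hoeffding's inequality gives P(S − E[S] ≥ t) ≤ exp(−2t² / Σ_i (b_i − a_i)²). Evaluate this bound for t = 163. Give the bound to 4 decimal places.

0.1479

Σ(b_i − a_i)² = 251·9² + 30·2² + 150·7² = 27801.
Exponent = 2·163² / 27801 = 1.91137.
Bound = exp(−1.91137) = 0.14788.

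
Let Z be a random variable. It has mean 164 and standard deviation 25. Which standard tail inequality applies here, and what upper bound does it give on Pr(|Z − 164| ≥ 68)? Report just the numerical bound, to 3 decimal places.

Mean and variance are known, so Chebyshev's inequality applies.
Chebyshev: Pr(|Z − μ| ≥ t) ≤ Var(Z)/t².
Var(Z) = σ² = 25² = 625.
Bound = 625 / 4624 = 0.1352.

0.135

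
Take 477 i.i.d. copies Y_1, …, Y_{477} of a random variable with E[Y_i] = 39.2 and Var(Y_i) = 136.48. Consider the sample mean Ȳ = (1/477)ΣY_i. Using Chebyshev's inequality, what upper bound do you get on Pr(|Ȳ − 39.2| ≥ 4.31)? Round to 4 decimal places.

Var(Ȳ) = Var(Y_i)/n = 136.48/477 = 0.28612.
Chebyshev: Pr(|Ȳ − 39.2| ≥ 4.31) ≤ Var(Ȳ)/(4.31)² = 136.48/(477·4.31²) = 0.0154.

0.0154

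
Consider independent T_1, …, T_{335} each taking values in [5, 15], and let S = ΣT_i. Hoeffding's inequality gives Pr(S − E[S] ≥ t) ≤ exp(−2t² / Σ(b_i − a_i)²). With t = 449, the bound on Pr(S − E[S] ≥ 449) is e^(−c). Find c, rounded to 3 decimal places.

Σ(b_i − a_i)² = 335·(10)² = 33500.
c = 2t²/33500 = 2·449²/33500 = 12.0359.

12.036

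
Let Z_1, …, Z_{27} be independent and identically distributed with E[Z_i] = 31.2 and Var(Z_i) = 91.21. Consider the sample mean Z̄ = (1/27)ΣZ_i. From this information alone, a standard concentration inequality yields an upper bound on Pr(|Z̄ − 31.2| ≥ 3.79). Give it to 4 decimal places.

0.2352

With mean and variance of each term known, Chebyshev's inequality bounds the deviation of the sum (or sample mean).
Var(Z̄) = Var(Z_i)/n = 91.21/27 = 3.3781.
Chebyshev: Pr(|Z̄ − 31.2| ≥ 3.79) ≤ Var(Z̄)/(3.79)² = 91.21/(27·3.79²) = 0.2352.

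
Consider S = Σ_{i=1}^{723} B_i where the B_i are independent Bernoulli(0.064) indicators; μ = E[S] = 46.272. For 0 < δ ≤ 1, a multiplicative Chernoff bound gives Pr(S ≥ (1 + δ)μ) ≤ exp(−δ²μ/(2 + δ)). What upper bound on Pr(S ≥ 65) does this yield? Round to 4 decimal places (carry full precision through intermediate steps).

0.0428

Write 65 = (1 + δ)μ, so δ = 65/46.272 − 1 = 0.4047372…
Then the exponent is δ²μ/(2 + δ) = (65 − μ)² / (μ·(2 + δ)) = 3.152078.
Bound = exp(−3.152078) = 0.04276.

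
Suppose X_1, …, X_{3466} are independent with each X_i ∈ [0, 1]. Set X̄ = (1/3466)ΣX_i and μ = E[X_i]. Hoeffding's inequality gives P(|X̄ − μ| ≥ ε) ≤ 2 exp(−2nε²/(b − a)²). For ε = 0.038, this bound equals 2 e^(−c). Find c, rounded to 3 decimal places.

c = 2nε²/(b − a)² = 2·3466·0.038² / 1² = 10.0098.

10.010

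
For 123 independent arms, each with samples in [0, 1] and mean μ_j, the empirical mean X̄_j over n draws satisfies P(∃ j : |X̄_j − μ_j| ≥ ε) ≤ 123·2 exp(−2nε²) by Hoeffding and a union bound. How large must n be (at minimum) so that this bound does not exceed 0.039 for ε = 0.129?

Need 2·123·exp(−2nε²) ≤ 0.039, i.e. exp(−2nε²) ≤ 0.039/246.
So 2nε² ≥ ln(246/0.039) = 8.749525.
Hence n ≥ 8.749525/(2·0.129²) = 262.891.
The smallest integer n is 263.

263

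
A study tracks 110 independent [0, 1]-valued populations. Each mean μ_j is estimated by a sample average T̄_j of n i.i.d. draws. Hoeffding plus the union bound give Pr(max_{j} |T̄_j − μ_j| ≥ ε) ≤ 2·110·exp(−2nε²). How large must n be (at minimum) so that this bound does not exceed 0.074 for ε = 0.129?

Need 2·110·exp(−2nε²) ≤ 0.074, i.e. exp(−2nε²) ≤ 0.074/220.
So 2nε² ≥ ln(220/0.074) = 7.997318.
Hence n ≥ 7.997318/(2·0.129²) = 240.290.
The smallest integer n is 241.

241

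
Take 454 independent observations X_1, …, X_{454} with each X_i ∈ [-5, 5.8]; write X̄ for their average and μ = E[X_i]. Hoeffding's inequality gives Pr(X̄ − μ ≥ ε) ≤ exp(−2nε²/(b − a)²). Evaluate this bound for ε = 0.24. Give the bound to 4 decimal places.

0.6387

Exponent: 2nε²/(b − a)² = 2·454·0.24² / 10.8² = 0.44840.
Bound = exp(−0.44840) = 0.63865.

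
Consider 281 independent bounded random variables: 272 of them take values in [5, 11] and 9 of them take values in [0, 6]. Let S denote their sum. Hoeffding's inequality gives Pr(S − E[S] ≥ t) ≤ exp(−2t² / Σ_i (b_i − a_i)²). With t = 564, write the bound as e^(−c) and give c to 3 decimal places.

Σ(b_i − a_i)² = 272·6² + 9·6² = 10116.
c = 2t² / 10116 = 2·564² / 10116 = 62.8897.

62.890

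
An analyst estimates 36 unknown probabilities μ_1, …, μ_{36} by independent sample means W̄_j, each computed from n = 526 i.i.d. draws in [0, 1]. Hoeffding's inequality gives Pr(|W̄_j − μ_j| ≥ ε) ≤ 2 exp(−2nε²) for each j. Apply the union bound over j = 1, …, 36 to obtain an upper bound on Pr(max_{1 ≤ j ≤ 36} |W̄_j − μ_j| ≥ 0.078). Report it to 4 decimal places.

0.1196

Per-experiment Hoeffding bound: 2·exp(−2·526·0.078²) = 2·exp(−6.40037) = 0.0033219.
Union bound over 36 events: 36·0.0033219 = 0.11959.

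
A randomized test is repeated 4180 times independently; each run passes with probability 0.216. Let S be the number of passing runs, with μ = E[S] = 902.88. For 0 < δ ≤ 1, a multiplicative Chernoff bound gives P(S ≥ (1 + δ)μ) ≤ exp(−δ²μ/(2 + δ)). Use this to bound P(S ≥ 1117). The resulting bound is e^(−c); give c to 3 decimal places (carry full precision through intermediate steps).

Write 1117 = (1 + δ)μ, so δ = 1117/902.88 − 1 = 0.2371522…
Then the exponent is δ²μ/(2 + δ) = (1117 − μ)² / (μ·(2 + δ)) = 22.698068.

22.698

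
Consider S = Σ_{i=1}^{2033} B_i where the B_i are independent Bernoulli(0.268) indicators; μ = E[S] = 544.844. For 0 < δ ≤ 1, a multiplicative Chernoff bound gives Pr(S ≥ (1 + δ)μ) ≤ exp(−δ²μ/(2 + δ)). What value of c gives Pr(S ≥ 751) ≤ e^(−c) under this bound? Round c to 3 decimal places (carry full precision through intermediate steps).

32.797

Write 751 = (1 + δ)μ, so δ = 751/544.844 − 1 = 0.3783762…
Then the exponent is δ²μ/(2 + δ) = (751 − μ)² / (μ·(2 + δ)) = 32.797386.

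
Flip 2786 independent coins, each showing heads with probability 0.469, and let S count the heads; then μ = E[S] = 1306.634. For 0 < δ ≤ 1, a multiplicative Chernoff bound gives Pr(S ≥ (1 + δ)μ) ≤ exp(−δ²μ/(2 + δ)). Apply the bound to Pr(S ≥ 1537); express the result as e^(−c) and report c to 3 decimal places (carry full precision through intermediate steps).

18.662

Write 1537 = (1 + δ)μ, so δ = 1537/1306.634 − 1 = 0.1763049…
Then the exponent is δ²μ/(2 + δ) = (1537 − μ)² / (μ·(2 + δ)) = 18.662210.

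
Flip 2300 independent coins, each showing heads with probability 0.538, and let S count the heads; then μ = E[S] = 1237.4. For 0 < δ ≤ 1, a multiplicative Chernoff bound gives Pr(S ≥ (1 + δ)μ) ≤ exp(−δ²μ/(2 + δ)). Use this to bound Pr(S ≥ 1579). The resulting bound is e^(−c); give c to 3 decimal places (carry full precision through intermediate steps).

Write 1579 = (1 + δ)μ, so δ = 1579/1237.4 − 1 = 0.2760627…
Then the exponent is δ²μ/(2 + δ) = (1579 − μ)² / (μ·(2 + δ)) = 41.432524.

41.433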